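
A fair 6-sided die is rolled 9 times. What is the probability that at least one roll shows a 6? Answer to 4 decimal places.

P(no roll shows a 6) = (5/6)^9 ≈ 0.1938.
P(at least one) = 1 − 0.1938 = 0.8062.

0.8062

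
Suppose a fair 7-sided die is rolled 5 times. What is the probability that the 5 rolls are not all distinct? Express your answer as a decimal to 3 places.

P(all 5 different) = 7/7 · 6/7 · ··· · 3/7 ≈ 0.150.
P(at least two equal) = 1 − 0.150 = 0.850.

0.850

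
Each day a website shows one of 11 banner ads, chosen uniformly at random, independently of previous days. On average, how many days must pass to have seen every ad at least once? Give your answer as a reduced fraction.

83711/2520

After i distinct types are collected, each trial gives a new one with probability (11−i)/11, so the expected wait for the next new type is 11/(11−i).
E = 11/11 + 11/10 + 11/9 + 11/8 + 11/7 + 11/6 + 11/5 + 11/4 + 11/3 + 11/2 + 11/1 = 83711/2520.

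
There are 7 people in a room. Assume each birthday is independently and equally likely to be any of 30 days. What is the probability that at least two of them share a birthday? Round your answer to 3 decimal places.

0.531

It's easier to compute the probability that all 7 are distinct.
P(all distinct) = 30/30 · 29/30 · ··· · 24/30 ≈ 0.469.
So the probability of at least one match is 1 − 0.469 = 0.531.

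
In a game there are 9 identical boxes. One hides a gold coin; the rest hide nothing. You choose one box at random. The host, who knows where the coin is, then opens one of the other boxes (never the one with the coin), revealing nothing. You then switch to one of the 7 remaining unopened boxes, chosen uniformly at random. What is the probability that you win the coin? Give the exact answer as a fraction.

8/63

Your original box holds the coin with probability 1/9, so the other 8 collectively hold it with probability 8/9.
The host can always find an empty box to open, so this doesn't change that 8/9; it is now spread over the 7 remaining unopened boxes.
P(win by switching) = (8/9) · (1/7) = 8/63.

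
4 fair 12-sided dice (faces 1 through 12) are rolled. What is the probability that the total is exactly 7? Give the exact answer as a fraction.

There are 12^4 = 20736 equally likely outcomes.
The number of ordered 4-tuples from {1,…,12} summing to 7 is 20.
P(sum = 7) = 20/20736 = 5/5184.

5/5184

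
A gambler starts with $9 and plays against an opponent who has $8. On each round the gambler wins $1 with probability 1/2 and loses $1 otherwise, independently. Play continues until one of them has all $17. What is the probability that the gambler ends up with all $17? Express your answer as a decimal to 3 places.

With a fair step, P(i) = ½P(i−1) + ½P(i+1) with P(0)=0, P(17)=1 has the linear solution P(i) = i/17.
P(9) = 9/17 ≈ 0.529.

0.529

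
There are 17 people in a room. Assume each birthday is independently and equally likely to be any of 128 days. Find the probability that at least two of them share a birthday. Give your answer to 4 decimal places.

0.6709

It's easier to compute the probability that all 17 are distinct.
P(all distinct) = 128/128 · 127/128 · ··· · 112/128 ≈ 0.3291.
So the probability of at least one match is 1 − 0.3291 = 0.6709.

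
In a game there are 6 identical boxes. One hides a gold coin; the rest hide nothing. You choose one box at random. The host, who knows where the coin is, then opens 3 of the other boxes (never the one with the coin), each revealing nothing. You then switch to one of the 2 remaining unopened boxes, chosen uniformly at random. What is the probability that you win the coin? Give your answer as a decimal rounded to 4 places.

Your original box holds the coin with probability 1/6, so the other 5 collectively hold it with probability 5/6.
The host can always find 3 empty boxes to open, so the reveals don't change that 5/6; it is now spread over the 2 remaining unopened boxes.
P(win by switching) = (5/6) · (1/2) = 5/12 ≈ 0.4167.

0.4167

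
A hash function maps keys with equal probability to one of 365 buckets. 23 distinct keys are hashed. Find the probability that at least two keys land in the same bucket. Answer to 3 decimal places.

0.507

It's easier to compute the probability that all 23 are distinct.
P(all distinct) = 365/365 · 364/365 · ··· · 343/365 ≈ 0.493.
So the probability of at least one match is 1 − 0.493 = 0.507.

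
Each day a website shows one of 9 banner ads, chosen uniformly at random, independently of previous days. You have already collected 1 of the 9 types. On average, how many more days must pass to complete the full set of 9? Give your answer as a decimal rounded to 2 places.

24.46

Starting from 1 distinct type, each trial gives a new one with probability (9−i)/9 when i types are held, so the wait for the next new type is 9/(9−i).
E = 9/8 + 9/7 + 9/6 + 9/5 + 9/4 + 9/3 + 9/2 + 9/1 = 6849/280 ≈ 24.46.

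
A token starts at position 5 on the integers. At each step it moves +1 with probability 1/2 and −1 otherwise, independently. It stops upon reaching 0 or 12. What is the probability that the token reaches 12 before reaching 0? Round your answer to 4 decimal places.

With a fair step, P(i) = ½P(i−1) + ½P(i+1) with P(0)=0, P(12)=1 has the linear solution P(i) = i/12.
P(5) = 5/12 ≈ 0.4167.

0.4167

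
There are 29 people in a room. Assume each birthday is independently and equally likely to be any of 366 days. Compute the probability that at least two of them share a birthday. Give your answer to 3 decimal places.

It's easier to compute the probability that all 29 are distinct.
P(all distinct) = 366/366 · 365/366 · ··· · 338/366 ≈ 0.320.
So the probability of at least one match is 1 − 0.320 = 0.680.

0.680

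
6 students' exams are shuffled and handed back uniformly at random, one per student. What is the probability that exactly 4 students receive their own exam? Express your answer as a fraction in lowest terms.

1/48

Choose which 4 of the 6 are fixed: C(6,4) = 15 ways.
The remaining 2 must have no fixed point: D(2) = 1.
P = 15·1/720 = 1/48.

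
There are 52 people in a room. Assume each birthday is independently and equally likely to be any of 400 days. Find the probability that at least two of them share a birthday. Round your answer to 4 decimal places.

It's easier to compute the probability that all 52 are distinct.
P(all distinct) = 400/400 · 399/400 · ··· · 349/400 ≈ 0.0312.
So the probability of at least one match is 1 − 0.0312 = 0.9688.

0.9688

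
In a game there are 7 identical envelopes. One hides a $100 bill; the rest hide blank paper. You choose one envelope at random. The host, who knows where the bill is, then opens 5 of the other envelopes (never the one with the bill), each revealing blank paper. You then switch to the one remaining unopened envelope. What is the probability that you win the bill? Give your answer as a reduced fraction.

Your original envelope holds the bill with probability 1/7, so the other 6 collectively hold it with probability 6/7.
The host can always find 5 empty envelopes to open, so the reveals don't change that 6/7; it is now spread over the 1 remaining unopened envelope.
P(win by switching) = (6/7) · (1/1) = 6/7.

6/7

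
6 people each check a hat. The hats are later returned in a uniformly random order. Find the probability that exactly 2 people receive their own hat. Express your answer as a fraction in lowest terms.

3/16

Choose which 2 of the 6 are fixed: C(6,2) = 15 ways.
The remaining 4 must have no fixed point: D(4) = 9.
P = 15·9/720 = 3/16.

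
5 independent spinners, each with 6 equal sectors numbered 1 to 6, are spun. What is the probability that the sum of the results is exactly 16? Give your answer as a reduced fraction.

245/2592

There are 6^5 = 7776 equally likely outcomes.
The number of ordered 5-tuples from {1,…,6} summing to 16 is 735.
P(sum = 16) = 735/7776 = 245/2592.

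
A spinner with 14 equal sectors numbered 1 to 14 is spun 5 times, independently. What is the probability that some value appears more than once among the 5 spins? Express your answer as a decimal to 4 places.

0.5533

P(all 5 different) = 14/14 · 13/14 · ··· · 10/14 ≈ 0.4467.
P(at least two equal) = 1 − 0.4467 = 0.5533.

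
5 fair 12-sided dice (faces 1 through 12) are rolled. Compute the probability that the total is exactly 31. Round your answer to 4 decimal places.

There are 12^5 = 248832 equally likely outcomes.
The number of ordered 5-tuples from {1,…,12} summing to 31 is 12255.
P(sum = 31) = 12255/248832 = 4085/82944 ≈ 0.0493.

0.0493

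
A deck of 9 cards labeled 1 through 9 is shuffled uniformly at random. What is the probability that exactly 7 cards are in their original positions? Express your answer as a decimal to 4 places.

Choose which 7 of the 9 are fixed: C(9,7) = 36 ways.
The remaining 2 must have no fixed point: D(2) = 1.
P = 36·1/362880 = 1/10080 ≈ 0.0001.

0.0001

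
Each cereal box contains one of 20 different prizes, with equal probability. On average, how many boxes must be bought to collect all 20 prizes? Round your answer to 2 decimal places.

71.95

After i distinct types are collected, each trial gives a new one with probability (20−i)/20, so the expected wait for the next new type is 20/(20−i).
E = 20/20 + 20/19 + 20/18 + 20/17 + 20/16 + 20/15 + 20/14 + 20/13 + 20/12 + 20/11 + 20/10 + 20/9 + 20/8 + 20/7 + 20/6 + 20/5 + 20/4 + 20/3 + 20/2 + 20/1 = 279175675/3879876 ≈ 71.95.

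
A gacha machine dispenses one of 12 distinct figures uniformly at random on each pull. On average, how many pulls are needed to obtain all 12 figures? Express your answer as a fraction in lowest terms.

After i distinct types are collected, each trial gives a new one with probability (12−i)/12, so the expected wait for the next new type is 12/(12−i).
E = 12/12 + 12/11 + 12/10 + 12/9 + 12/8 + 12/7 + 12/6 + 12/5 + 12/4 + 12/3 + 12/2 + 12/1 = 86021/2310.

86021/2310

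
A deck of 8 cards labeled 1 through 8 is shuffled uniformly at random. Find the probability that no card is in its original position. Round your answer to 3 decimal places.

This is the derangement probability: permutations of 8 with no fixed point.
D(8) = 8! · (1 − 1/1! + 1/2! − ··· + (−1)^8/8!) = 14833.
P = 14833/40320 = 2119/5760 ≈ 0.368.

0.368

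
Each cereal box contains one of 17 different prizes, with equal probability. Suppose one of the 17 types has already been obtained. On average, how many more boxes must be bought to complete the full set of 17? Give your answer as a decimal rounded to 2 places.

Starting from 1 distinct type, each trial gives a new one with probability (17−i)/17 when i types are held, so the wait for the next new type is 17/(17−i).
E = 17/16 + 17/15 + 17/14 + 17/13 + 17/12 + 17/11 + 17/10 + 17/9 + 17/8 + 17/7 + 17/6 + 17/5 + 17/4 + 17/3 + 17/2 + 17/1 = 41421503/720720 ≈ 57.47.

57.47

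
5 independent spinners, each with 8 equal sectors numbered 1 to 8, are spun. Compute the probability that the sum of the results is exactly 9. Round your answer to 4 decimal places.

There are 8^5 = 32768 equally likely outcomes.
The number of ordered 5-tuples from {1,…,8} summing to 9 is 70.
P(sum = 9) = 70/32768 = 35/16384 ≈ 0.0021.

0.0021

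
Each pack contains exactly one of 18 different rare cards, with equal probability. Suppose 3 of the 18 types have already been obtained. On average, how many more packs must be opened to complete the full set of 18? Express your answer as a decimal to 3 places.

Starting from 3 distinct types, each trial gives a new one with probability (18−i)/18 when i types are held, so the wait for the next new type is 18/(18−i).
E = 18/15 + 18/14 + 18/13 + 18/12 + 18/11 + 18/10 + 18/9 + 18/8 + 18/7 + 18/6 + 18/5 + 18/4 + 18/3 + 18/2 + 18/1 = 1195757/20020 ≈ 59.728.

59.728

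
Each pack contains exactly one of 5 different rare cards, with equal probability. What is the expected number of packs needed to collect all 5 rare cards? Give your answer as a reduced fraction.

After i distinct types are collected, each trial gives a new one with probability (5−i)/5, so the expected wait for the next new type is 5/(5−i).
E = 5/5 + 5/4 + 5/3 + 5/2 + 5/1 = 137/12.

137/12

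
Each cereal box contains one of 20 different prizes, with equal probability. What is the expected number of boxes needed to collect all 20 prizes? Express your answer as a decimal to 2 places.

After i distinct types are collected, each trial gives a new one with probability (20−i)/20, so the expected wait for the next new type is 20/(20−i).
E = 20/20 + 20/19 + 20/18 + 20/17 + 20/16 + 20/15 + 20/14 + 20/13 + 20/12 + 20/11 + 20/10 + 20/9 + 20/8 + 20/7 + 20/6 + 20/5 + 20/4 + 20/3 + 20/2 + 20/1 = 279175675/3879876 ≈ 71.95.

71.95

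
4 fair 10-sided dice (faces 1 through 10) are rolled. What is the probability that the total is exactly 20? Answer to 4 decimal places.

0.0633

There are 10^4 = 10000 equally likely outcomes.
The number of ordered 4-tuples from {1,…,10} summing to 20 is 633.
P(sum = 20) = 633/10000 ≈ 0.0633.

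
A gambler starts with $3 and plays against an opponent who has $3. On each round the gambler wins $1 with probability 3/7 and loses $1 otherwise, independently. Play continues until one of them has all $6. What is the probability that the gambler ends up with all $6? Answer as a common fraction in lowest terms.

Let r = q/p = (4/7)/(3/7) = 4/3. The recurrence P(i) = p·P(i+1) + q·P(i−1) with P(0)=0, P(6)=1 gives P(i) = (1 − r^i)/(1 − r^6).
P(3) = (1 − (4/3)^3) / (1 − (4/3)^6) = 27/91.

27/91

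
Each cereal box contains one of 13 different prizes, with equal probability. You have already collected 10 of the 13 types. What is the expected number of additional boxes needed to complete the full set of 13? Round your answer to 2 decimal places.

23.83

Starting from 10 distinct types, each trial gives a new one with probability (13−i)/13 when i types are held, so the wait for the next new type is 13/(13−i).
E = 13/3 + 13/2 + 13/1 = 143/6 ≈ 23.83.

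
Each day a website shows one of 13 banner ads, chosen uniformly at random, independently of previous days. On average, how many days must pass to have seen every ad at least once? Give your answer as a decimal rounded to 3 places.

After i distinct types are collected, each trial gives a new one with probability (13−i)/13, so the expected wait for the next new type is 13/(13−i).
E = 13/13 + 13/12 + 13/11 + 13/10 + 13/9 + 13/8 + 13/7 + 13/6 + 13/5 + 13/4 + 13/3 + 13/2 + 13/1 = 1145993/27720 ≈ 41.342.

41.342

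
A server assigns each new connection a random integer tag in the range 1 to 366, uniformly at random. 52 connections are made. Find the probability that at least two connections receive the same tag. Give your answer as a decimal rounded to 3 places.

It's easier to compute the probability that all 52 are distinct.
P(all distinct) = 366/366 · 365/366 · ··· · 315/366 ≈ 0.022.
So the probability of at least one match is 1 − 0.022 = 0.978.

0.978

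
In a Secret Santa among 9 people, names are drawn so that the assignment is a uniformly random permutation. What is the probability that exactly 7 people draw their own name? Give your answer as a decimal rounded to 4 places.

Choose which 7 of the 9 are fixed: C(9,7) = 36 ways.
The remaining 2 must have no fixed point: D(2) = 1.
P = 36·1/362880 = 1/10080 ≈ 0.0001.

0.0001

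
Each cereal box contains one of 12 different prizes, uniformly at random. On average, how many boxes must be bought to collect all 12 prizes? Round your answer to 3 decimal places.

After i distinct types are collected, each trial gives a new one with probability (12−i)/12, so the expected wait for the next new type is 12/(12−i).
E = 12/12 + 12/11 + 12/10 + 12/9 + 12/8 + 12/7 + 12/6 + 12/5 + 12/4 + 12/3 + 12/2 + 12/1 = 86021/2310 ≈ 37.239.

37.239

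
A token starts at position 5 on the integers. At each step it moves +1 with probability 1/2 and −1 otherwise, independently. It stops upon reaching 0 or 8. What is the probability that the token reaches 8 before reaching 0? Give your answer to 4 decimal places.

0.6250

With a fair step, P(i) = ½P(i−1) + ½P(i+1) with P(0)=0, P(8)=1 has the linear solution P(i) = i/8.
P(5) = 5/8 ≈ 0.6250.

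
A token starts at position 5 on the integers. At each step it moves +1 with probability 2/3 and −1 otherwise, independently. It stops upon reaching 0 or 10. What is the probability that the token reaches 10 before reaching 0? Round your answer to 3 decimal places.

0.970

Let r = q/p = (1/3)/(2/3) = 1/2. The recurrence P(i) = p·P(i+1) + q·P(i−1) with P(0)=0, P(10)=1 gives P(i) = (1 − r^i)/(1 − r^10).
P(5) = (1 − (1/2)^5) / (1 − (1/2)^10) = 32/33 ≈ 0.970.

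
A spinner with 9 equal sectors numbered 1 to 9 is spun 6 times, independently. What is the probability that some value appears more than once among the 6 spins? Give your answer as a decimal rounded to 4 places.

0.8862

P(all 6 different) = 9/9 · 8/9 · ··· · 4/9 ≈ 0.1138.
P(at least two equal) = 1 − 0.1138 = 0.8862.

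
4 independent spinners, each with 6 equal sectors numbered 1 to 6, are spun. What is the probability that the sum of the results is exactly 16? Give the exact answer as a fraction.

There are 6^4 = 1296 equally likely outcomes.
The number of ordered 4-tuples from {1,…,6} summing to 16 is 125.
P(sum = 16) = 125/1296.

125/1296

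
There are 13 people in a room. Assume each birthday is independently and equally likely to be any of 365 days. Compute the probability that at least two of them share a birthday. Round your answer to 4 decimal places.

0.1944

It's easier to compute the probability that all 13 are distinct.
P(all distinct) = 365/365 · 364/365 · ··· · 353/365 ≈ 0.8056.
So the probability of at least one match is 1 − 0.8056 = 0.1944.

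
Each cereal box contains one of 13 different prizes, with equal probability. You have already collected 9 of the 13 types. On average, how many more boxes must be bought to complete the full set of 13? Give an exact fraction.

Starting from 9 distinct types, each trial gives a new one with probability (13−i)/13 when i types are held, so the wait for the next new type is 13/(13−i).
E = 13/4 + 13/3 + 13/2 + 13/1 = 325/12.

325/12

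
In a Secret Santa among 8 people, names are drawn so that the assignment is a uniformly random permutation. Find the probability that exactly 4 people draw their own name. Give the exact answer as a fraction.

Choose which 4 of the 8 are fixed: C(8,4) = 70 ways.
The remaining 4 must have no fixed point: D(4) = 9.
P = 70·9/40320 = 1/64.

1/64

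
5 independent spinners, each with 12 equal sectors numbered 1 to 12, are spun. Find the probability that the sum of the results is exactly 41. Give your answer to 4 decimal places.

0.0290

There are 12^5 = 248832 equally likely outcomes.
The number of ordered 5-tuples from {1,…,12} summing to 41 is 7205.
P(sum = 41) = 7205/248832 ≈ 0.0290.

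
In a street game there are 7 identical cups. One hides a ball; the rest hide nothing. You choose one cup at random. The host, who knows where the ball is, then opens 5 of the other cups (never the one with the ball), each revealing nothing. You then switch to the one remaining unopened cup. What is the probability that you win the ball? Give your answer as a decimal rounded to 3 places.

0.857

Your original cup holds the ball with probability 1/7, so the other 6 collectively hold it with probability 6/7.
The host can always find 5 empty cups to open, so the reveals don't change that 6/7; it is now spread over the 1 remaining unopened cup.
P(win by switching) = (6/7) · (1/1) = 6/7 ≈ 0.857.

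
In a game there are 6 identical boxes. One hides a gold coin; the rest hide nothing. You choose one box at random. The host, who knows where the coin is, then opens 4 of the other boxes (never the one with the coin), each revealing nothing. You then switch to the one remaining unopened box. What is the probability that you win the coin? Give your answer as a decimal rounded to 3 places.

Your original box holds the coin with probability 1/6, so the other 5 collectively hold it with probability 5/6.
The host can always find 4 empty boxes to open, so the reveals don't change that 5/6; it is now spread over the 1 remaining unopened box.
P(win by switching) = (5/6) · (1/1) = 5/6 ≈ 0.833.

0.833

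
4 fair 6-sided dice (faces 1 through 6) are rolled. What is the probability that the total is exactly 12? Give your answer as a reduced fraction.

125/1296

There are 6^4 = 1296 equally likely outcomes.
The number of ordered 4-tuples from {1,…,6} summing to 12 is 125.
P(sum = 12) = 125/1296.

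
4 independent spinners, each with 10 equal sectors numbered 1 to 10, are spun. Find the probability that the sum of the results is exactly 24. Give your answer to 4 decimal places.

0.0633

There are 10^4 = 10000 equally likely outcomes.
The number of ordered 4-tuples from {1,…,10} summing to 24 is 633.
P(sum = 24) = 633/10000 ≈ 0.0633.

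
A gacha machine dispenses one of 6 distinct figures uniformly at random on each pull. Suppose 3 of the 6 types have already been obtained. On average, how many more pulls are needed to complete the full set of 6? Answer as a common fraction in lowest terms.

Starting from 3 distinct types, each trial gives a new one with probability (6−i)/6 when i types are held, so the wait for the next new type is 6/(6−i).
E = 6/3 + 6/2 + 6/1 = 11.

11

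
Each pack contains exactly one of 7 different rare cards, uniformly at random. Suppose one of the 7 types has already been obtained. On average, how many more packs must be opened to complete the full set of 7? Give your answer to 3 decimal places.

Starting from 1 distinct type, each trial gives a new one with probability (7−i)/7 when i types are held, so the wait for the next new type is 7/(7−i).
E = 7/6 + 7/5 + 7/4 + 7/3 + 7/2 + 7/1 = 343/20 ≈ 17.150.

17.150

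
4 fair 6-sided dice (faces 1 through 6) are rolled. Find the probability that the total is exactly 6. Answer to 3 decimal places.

There are 6^4 = 1296 equally likely outcomes.
The number of ordered 4-tuples from {1,…,6} summing to 6 is 10.
P(sum = 6) = 10/1296 = 5/648 ≈ 0.008.

0.008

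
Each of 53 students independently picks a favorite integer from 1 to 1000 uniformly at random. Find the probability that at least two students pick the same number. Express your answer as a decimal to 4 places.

It's easier to compute the probability that all 53 are distinct.
P(all distinct) = 1000/1000 · 999/1000 · ··· · 948/1000 ≈ 0.2459.
So the probability of at least one match is 1 − 0.2459 = 0.7541.

0.7541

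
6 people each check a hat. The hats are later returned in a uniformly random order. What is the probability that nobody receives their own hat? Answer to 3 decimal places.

0.368

This is the derangement probability: permutations of 6 with no fixed point.
D(6) = 6! · (1 − 1/1! + 1/2! − ··· + (−1)^6/6!) = 265.
P = 265/720 = 53/144 ≈ 0.368.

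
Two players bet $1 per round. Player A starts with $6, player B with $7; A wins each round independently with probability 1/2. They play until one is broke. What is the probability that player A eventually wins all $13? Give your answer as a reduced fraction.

6/13

With a fair step, P(i) = ½P(i−1) + ½P(i+1) with P(0)=0, P(13)=1 has the linear solution P(i) = i/13.
P(6) = 6/13.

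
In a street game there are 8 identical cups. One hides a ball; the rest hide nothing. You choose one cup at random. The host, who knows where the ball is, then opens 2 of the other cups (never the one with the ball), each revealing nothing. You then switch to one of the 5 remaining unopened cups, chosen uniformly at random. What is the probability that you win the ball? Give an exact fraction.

7/40

Your original cup holds the ball with probability 1/8, so the other 7 collectively hold it with probability 7/8.
The host can always find 2 empty cups to open, so the reveals don't change that 7/8; it is now spread over the 5 remaining unopened cups.
P(win by switching) = (7/8) · (1/5) = 7/40.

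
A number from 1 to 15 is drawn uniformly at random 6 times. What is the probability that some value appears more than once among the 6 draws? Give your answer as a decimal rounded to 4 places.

0.6836

P(all 6 different) = 15/15 · 14/15 · ··· · 10/15 ≈ 0.3164.
P(at least two equal) = 1 − 0.3164 = 0.6836.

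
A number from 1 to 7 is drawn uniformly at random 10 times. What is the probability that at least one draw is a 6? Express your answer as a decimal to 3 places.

P(no draw is a 6) = (6/7)^10 ≈ 0.214.
P(at least one) = 1 − 0.214 = 0.786.

0.786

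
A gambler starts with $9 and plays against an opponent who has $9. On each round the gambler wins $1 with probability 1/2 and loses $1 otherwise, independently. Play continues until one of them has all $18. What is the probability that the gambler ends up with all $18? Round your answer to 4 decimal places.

0.5000

With a fair step, P(i) = ½P(i−1) + ½P(i+1) with P(0)=0, P(18)=1 has the linear solution P(i) = i/18.
P(9) = 9/18 = 1/2 ≈ 0.5000.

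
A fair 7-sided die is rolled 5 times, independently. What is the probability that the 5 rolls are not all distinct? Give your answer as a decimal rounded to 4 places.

0.8501

P(all 5 different) = 7/7 · 6/7 · ··· · 3/7 ≈ 0.1499.
P(at least two equal) = 1 − 0.1499 = 0.8501.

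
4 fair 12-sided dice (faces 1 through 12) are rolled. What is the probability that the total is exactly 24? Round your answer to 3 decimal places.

There are 12^4 = 20736 equally likely outcomes.
The number of ordered 4-tuples from {1,…,12} summing to 24 is 1111.
P(sum = 24) = 1111/20736 ≈ 0.054.

0.054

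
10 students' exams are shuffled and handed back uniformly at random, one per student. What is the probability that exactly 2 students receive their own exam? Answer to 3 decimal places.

0.184

Choose which 2 of the 10 are fixed: C(10,2) = 45 ways.
The remaining 8 must have no fixed point: D(8) = 14833.
P = 45·14833/3628800 = 2119/11520 ≈ 0.184.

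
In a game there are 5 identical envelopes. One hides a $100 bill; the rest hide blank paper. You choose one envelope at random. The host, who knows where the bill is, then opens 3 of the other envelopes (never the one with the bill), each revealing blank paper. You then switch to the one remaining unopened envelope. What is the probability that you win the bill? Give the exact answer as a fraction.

Your original envelope holds the bill with probability 1/5, so the other 4 collectively hold it with probability 4/5.
The host can always find 3 empty envelopes to open, so the reveals don't change that 4/5; it is now spread over the 1 remaining unopened envelope.
P(win by switching) = (4/5) · (1/1) = 4/5.

4/5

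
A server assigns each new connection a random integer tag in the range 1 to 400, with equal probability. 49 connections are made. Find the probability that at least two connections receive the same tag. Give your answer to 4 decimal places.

0.9534

It's easier to compute the probability that all 49 are distinct.
P(all distinct) = 400/400 · 399/400 · ··· · 352/400 ≈ 0.0466.
So the probability of at least one match is 1 − 0.0466 = 0.9534.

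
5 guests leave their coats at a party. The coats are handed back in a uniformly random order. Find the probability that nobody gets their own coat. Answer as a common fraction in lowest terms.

11/30

This is the derangement probability: permutations of 5 with no fixed point.
D(5) = 5! · (1 − 1/1! + 1/2! − ··· + (−1)^5/5!) = 44.
P = 44/120 = 11/30.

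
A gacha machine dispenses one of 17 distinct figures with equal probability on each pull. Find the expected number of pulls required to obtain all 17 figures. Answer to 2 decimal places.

58.47

After i distinct types are collected, each trial gives a new one with probability (17−i)/17, so the expected wait for the next new type is 17/(17−i).
E = 17/17 + 17/16 + 17/15 + 17/14 + 17/13 + 17/12 + 17/11 + 17/10 + 17/9 + 17/8 + 17/7 + 17/6 + 17/5 + 17/4 + 17/3 + 17/2 + 17/1 = 42142223/720720 ≈ 58.47.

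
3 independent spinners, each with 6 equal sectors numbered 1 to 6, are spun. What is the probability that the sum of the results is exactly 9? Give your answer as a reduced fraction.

There are 6^3 = 216 equally likely outcomes.
The number of ordered 3-tuples from {1,…,6} summing to 9 is 25.
P(sum = 9) = 25/216.

25/216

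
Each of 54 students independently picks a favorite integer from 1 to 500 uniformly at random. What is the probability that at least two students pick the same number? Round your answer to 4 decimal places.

It's easier to compute the probability that all 54 are distinct.
P(all distinct) = 500/500 · 499/500 · ··· · 447/500 ≈ 0.0513.
So the probability of at least one match is 1 − 0.0513 = 0.9487.

0.9487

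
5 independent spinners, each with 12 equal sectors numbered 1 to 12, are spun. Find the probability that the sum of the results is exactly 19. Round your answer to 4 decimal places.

There are 12^5 = 248832 equally likely outcomes.
The number of ordered 5-tuples from {1,…,12} summing to 19 is 2985.
P(sum = 19) = 2985/248832 = 995/82944 ≈ 0.0120.

0.0120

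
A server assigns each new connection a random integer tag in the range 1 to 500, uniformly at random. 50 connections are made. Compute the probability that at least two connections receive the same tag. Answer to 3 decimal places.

0.921

It's easier to compute the probability that all 50 are distinct.
P(all distinct) = 500/500 · 499/500 · ··· · 451/500 ≈ 0.079.
So the probability of at least one match is 1 − 0.079 = 0.921.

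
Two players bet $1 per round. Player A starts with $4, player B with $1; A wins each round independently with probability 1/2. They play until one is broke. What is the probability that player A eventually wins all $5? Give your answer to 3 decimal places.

0.800

With a fair step, P(i) = ½P(i−1) + ½P(i+1) with P(0)=0, P(5)=1 has the linear solution P(i) = i/5.
P(4) = 4/5 ≈ 0.800.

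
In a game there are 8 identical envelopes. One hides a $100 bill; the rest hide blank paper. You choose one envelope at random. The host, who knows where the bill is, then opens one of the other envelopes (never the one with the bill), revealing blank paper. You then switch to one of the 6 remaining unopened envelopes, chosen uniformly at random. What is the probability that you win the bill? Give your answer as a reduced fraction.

7/48

Your original envelope holds the bill with probability 1/8, so the other 7 collectively hold it with probability 7/8.
The host can always find an empty envelope to open, so this doesn't change that 7/8; it is now spread over the 6 remaining unopened envelopes.
P(win by switching) = (7/8) · (1/6) = 7/48.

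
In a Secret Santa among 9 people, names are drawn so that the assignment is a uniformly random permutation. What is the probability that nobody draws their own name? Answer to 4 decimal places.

0.3679

This is the derangement probability: permutations of 9 with no fixed point.
D(9) = 9! · (1 − 1/1! + 1/2! − ··· + (−1)^9/9!) = 133496.
P = 133496/362880 = 16687/45360 ≈ 0.3679.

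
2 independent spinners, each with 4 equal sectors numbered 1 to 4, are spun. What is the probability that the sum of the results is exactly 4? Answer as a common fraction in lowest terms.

There are 4^2 = 16 equally likely outcomes.
The number of ordered 2-tuples from {1,…,4} summing to 4 is 3.
P(sum = 4) = 3/16.

3/16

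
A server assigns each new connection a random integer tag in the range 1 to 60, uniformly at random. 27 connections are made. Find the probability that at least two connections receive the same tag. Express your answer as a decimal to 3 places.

0.999

It's easier to compute the probability that all 27 are distinct.
P(all distinct) = 60/60 · 59/60 · ··· · 34/60 ≈ 0.001.
So the probability of at least one match is 1 − 0.001 = 0.999.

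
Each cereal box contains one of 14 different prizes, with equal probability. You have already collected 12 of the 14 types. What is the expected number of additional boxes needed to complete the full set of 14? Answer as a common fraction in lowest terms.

21

Starting from 12 distinct types, each trial gives a new one with probability (14−i)/14 when i types are held, so the wait for the next new type is 14/(14−i).
E = 14/2 + 14/1 = 21.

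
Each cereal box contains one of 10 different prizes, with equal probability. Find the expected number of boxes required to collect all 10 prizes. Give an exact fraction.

7381/252

After i distinct types are collected, each trial gives a new one with probability (10−i)/10, so the expected wait for the next new type is 10/(10−i).
E = 10/10 + 10/9 + 10/8 + 10/7 + 10/6 + 10/5 + 10/4 + 10/3 + 10/2 + 10/1 = 7381/252.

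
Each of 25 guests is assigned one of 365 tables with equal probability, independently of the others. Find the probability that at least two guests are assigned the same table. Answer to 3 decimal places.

0.569

It's easier to compute the probability that all 25 are distinct.
P(all distinct) = 365/365 · 364/365 · ··· · 341/365 ≈ 0.431.
So the probability of at least one match is 1 − 0.431 = 0.569.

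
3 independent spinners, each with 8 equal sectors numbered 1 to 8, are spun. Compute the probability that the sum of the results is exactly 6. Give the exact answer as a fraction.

There are 8^3 = 512 equally likely outcomes.
The number of ordered 3-tuples from {1,…,8} summing to 6 is 10.
P(sum = 6) = 10/512 = 5/256.

5/256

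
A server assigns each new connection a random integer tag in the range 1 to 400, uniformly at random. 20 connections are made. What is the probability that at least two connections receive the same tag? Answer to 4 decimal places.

0.3830

It's easier to compute the probability that all 20 are distinct.
P(all distinct) = 400/400 · 399/400 · ··· · 381/400 ≈ 0.6170.
So the probability of at least one match is 1 − 0.6170 = 0.3830.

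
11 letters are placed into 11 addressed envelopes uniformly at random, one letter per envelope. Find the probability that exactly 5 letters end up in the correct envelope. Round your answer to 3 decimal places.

Choose which 5 of the 11 are fixed: C(11,5) = 462 ways.
The remaining 6 must have no fixed point: D(6) = 265.
P = 462·265/39916800 = 53/17280 ≈ 0.003.

0.003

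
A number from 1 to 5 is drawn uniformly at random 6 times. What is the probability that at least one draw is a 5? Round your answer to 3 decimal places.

P(no draw is a 5) = (4/5)^6 ≈ 0.262.
P(at least one) = 1 − 0.262 = 0.738.

0.738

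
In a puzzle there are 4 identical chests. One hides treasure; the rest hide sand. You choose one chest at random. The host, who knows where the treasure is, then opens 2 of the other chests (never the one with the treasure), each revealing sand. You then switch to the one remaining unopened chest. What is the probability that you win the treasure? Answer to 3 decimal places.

0.750

Your original chest holds the treasure with probability 1/4, so the other 3 collectively hold it with probability 3/4.
The host can always find 2 empty chests to open, so the reveals don't change that 3/4; it is now spread over the 1 remaining unopened chest.
P(win by switching) = (3/4) · (1/1) = 3/4 ≈ 0.750.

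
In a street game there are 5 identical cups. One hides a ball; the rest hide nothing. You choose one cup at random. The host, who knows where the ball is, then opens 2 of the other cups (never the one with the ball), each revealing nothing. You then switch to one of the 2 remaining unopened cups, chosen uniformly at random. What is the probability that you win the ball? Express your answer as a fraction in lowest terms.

Your original cup holds the ball with probability 1/5, so the other 4 collectively hold it with probability 4/5.
The host can always find 2 empty cups to open, so the reveals don't change that 4/5; it is now spread over the 2 remaining unopened cups.
P(win by switching) = (4/5) · (1/2) = 2/5.

2/5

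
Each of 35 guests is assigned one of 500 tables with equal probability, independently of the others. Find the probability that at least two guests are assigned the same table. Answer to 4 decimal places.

It's easier to compute the probability that all 35 are distinct.
P(all distinct) = 500/500 · 499/500 · ··· · 466/500 ≈ 0.2957.
So the probability of at least one match is 1 − 0.2957 = 0.7043.

0.7043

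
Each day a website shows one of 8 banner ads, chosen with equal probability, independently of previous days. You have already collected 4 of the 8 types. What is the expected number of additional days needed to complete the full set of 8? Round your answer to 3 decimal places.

Starting from 4 distinct types, each trial gives a new one with probability (8−i)/8 when i types are held, so the wait for the next new type is 8/(8−i).
E = 8/4 + 8/3 + 8/2 + 8/1 = 50/3 ≈ 16.667.

16.667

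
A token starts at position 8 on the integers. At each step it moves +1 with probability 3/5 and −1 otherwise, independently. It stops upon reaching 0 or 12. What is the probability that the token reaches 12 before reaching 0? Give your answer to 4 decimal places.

Let r = q/p = (2/5)/(3/5) = 2/3. The recurrence P(i) = p·P(i+1) + q·P(i−1) with P(0)=0, P(12)=1 gives P(i) = (1 − r^i)/(1 − r^12).
P(8) = (1 − (2/3)^8) / (1 − (2/3)^12) = 7857/8113 ≈ 0.9684.

0.9684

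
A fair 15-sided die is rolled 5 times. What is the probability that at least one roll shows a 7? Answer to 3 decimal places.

0.292

P(no roll shows a 7) = (14/15)^5 ≈ 0.708.
P(at least one) = 1 − 0.708 = 0.292.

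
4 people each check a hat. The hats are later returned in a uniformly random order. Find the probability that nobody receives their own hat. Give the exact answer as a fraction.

3/8

This is the derangement probability: permutations of 4 with no fixed point.
D(4) = 4! · (1 − 1/1! + 1/2! − ··· + (−1)^4/4!) = 9.
P = 9/24 = 3/8.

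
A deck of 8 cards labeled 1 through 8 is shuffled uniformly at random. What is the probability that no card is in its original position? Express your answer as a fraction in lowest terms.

This is the derangement probability: permutations of 8 with no fixed point.
D(8) = 8! · (1 − 1/1! + 1/2! − ··· + (−1)^8/8!) = 14833.
P = 14833/40320 = 2119/5760.

2119/5760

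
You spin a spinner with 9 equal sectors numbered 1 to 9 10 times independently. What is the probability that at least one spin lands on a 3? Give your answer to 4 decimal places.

0.6921

P(no spin lands on a 3) = (8/9)^10 ≈ 0.3079.
P(at least one) = 1 − 0.3079 = 0.6921.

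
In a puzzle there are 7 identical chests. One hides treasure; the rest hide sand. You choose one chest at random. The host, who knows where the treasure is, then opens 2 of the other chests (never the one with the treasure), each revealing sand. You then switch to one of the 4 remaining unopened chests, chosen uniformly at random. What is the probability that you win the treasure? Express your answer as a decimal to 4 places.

Your original chest holds the treasure with probability 1/7, so the other 6 collectively hold it with probability 6/7.
The host can always find 2 empty chests to open, so the reveals don't change that 6/7; it is now spread over the 4 remaining unopened chests.
P(win by switching) = (6/7) · (1/4) = 3/14 ≈ 0.2143.

0.2143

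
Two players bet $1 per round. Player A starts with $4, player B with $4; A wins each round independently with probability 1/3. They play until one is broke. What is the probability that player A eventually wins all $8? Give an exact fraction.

Let r = q/p = (2/3)/(1/3) = 2. The recurrence P(i) = p·P(i+1) + q·P(i−1) with P(0)=0, P(8)=1 gives P(i) = (1 − r^i)/(1 − r^8).
P(4) = (1 − (2)^4) / (1 − (2)^8) = 1/17.

1/17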